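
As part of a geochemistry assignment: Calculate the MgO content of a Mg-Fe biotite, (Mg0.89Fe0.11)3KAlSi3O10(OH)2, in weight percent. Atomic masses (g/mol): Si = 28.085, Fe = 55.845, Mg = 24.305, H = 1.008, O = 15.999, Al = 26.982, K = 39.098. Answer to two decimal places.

25.16 wt%

Molar mass of (Mg0.89Fe0.11)3KAlSi3O10(OH)2 = 2.67×24.305 + 0.33×55.845 + 1×39.098 + 1×26.982 + 3×28.085 + 12×15.999 + 2×1.008 = 427.662 g/mol.
Each formula unit contains 2.67 Mg, equivalent to 2.67/1 = 2.6700 mol MgO.
M(MgO) = 1×24.305 + 1×15.999 = 40.304 g/mol.
Mass of MgO per formula unit = 2.6700 × 40.304 = 107.612 g.
MgO wt% = 107.612 / 427.662 × 100 = 25.16%.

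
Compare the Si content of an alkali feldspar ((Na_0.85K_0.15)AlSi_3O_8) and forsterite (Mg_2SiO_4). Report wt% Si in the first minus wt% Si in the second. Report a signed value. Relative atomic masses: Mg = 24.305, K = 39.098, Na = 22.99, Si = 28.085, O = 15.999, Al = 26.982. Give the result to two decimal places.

11.88 percentage points

Si in (Na_0.85K_0.15)AlSi_3O_8: molar mass 264.635 g/mol; 3×28.085 = 84.255 g → 31.84 wt%.
Si in Mg_2SiO_4: molar mass 140.691 g/mol; 1×28.085 = 28.085 g → 19.96 wt%.
Difference = 31.84 − 19.96 = 11.88 percentage points.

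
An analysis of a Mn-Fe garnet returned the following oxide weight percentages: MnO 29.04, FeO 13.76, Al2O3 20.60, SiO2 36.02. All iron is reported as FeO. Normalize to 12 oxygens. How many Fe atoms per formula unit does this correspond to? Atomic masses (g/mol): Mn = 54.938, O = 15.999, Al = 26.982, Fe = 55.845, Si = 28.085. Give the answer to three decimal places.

0.955 Fe apfu

MnO: 29.04/70.937 = 0.40938 mol → 0.40938 mol Mn, 0.40938 mol O.
FeO: 13.76/71.844 = 0.19153 mol → 0.19153 mol Fe, 0.19153 mol O.
Al2O3: 20.60/101.961 = 0.20204 mol → 0.40408 mol Al, 0.60612 mol O.
SiO2: 36.02/60.083 = 0.59950 mol → 0.59950 mol Si, 1.19900 mol O.
Total oxygen = 2.40603 mol. Normalization factor = 12/2.40603 = 4.98747.
Fe per 12 O = 0.19153 × 4.98747 = 0.955.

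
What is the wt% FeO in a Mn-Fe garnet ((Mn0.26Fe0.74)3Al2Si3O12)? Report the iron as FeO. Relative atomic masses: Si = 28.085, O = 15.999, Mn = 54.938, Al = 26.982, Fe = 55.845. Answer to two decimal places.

32.09 wt%

Molar mass of (Mn0.26Fe0.74)3Al2Si3O12 = 0.78·54.938 + 2.22·55.845 + 2·26.982 + 3·28.085 + 12·15.999 = 497.035 g/mol.
Each formula unit contains 2.22 Fe, equivalent to 2.22/1 = 2.2200 mol FeO.
M(FeO) = 1×55.845 + 1×15.999 = 71.844 g/mol.
Mass of FeO per formula unit = 2.2200 × 71.844 = 159.494 g.
FeO wt% = 159.494 / 497.035 × 100 = 32.09%.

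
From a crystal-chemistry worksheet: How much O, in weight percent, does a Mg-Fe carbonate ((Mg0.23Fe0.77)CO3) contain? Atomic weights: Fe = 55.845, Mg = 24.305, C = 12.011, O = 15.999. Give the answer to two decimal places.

44.20 weight percent

M((Mg0.23Fe0.77)CO3) = 108.599 g/mol.
O contributes 3 × 15.999 = 47.997 g per mole.
47.997/108.599 = 0.4420 → 44.20%.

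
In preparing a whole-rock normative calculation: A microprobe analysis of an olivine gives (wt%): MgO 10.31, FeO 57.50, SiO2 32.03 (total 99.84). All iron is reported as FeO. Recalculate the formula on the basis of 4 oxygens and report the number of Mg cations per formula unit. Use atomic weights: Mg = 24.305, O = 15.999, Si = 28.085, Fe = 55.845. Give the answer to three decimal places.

10.31 wt% MgO ÷ 40.304 g/mol = 0.25581 mol, giving 0.25581 Mg and 0.25581 O.
57.50 wt% FeO ÷ 71.844 g/mol = 0.80035 mol, giving 0.80035 Fe and 0.80035 O.
32.03 wt% SiO2 ÷ 60.083 g/mol = 0.53310 mol, giving 0.53310 Si and 1.06620 O.
Oxygen sums to 2.12236; scaling by 4/2.12236 = 1.88469 puts the formula on 4 O.
Mg: 0.25581 × 1.88469 = 0.482 atoms per formula unit.

0.482 Mg apfu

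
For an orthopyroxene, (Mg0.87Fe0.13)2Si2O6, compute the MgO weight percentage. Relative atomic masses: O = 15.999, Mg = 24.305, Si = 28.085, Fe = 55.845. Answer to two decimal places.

M((Mg0.87Fe0.13)2Si2O6) = 208.974 g/mol; M(MgO) = 40.304 g/mol.
Moles MgO per formula unit = 1.74 Mg ÷ 1 = 1.7400.
MgO fraction = (1.7400 × 40.304) / 208.974 = 70.129/208.974 = 0.3356.

33.56 wt%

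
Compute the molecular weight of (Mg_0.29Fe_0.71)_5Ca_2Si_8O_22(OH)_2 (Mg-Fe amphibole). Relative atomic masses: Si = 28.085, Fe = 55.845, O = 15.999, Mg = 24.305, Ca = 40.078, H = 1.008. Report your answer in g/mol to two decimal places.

The formula mass is the sum 1.45·24.305 + 3.55·55.845 + 2·40.078 + 8·28.085 + 24·15.999 + 2·1.008.

924.32 g/mol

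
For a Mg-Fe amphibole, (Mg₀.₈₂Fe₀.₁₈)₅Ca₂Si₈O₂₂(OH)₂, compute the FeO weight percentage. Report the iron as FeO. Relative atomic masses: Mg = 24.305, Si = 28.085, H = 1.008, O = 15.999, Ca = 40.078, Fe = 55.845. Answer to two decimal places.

Formula mass = 840.739 g/mol.
0.90 Fe → 0.9000 mol FeO per formula unit; M(FeO) = 71.844, so FeO mass = 64.660 g.
64.660/840.739 × 100 = 7.69 wt%.

7.69 wt%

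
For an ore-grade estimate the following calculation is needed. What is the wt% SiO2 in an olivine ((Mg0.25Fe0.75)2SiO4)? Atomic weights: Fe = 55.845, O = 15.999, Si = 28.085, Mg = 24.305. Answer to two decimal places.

M((Mg0.25Fe0.75)2SiO4) = 188.001 g/mol; M(SiO2) = 60.083 g/mol.
Moles SiO2 per formula unit = 1 Si ÷ 1 = 1.0000.
SiO2 fraction = (1.0000 × 60.083) / 188.001 = 60.083/188.001 = 0.3196.

31.96 wt%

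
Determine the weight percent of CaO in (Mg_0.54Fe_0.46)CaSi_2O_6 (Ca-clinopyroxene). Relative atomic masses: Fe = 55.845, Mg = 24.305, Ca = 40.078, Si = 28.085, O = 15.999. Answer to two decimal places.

Formula mass = 231.055 g/mol.
1 Ca → 1.0000 mol CaO per formula unit; M(CaO) = 56.077, so CaO mass = 56.077 g.
56.077/231.055 × 100 = 24.27 wt%.

24.27 wt%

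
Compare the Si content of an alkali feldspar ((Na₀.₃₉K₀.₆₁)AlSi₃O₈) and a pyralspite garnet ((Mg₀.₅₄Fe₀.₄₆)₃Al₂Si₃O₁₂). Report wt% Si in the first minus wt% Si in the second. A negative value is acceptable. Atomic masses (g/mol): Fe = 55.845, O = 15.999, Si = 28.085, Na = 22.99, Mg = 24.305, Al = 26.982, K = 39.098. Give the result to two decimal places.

M((Na₀.₃₉K₀.₆₁)AlSi₃O₈) = 272.045 g/mol, so wt% Si = 84.255/272.045 × 100 = 30.97%.
M((Mg₀.₅₄Fe₀.₄₆)₃Al₂Si₃O₁₂) = 446.647 g/mol, so wt% Si = 84.255/446.647 × 100 = 18.86%.
30.97 − 18.86 = 12.11 pp.

12.11 percentage points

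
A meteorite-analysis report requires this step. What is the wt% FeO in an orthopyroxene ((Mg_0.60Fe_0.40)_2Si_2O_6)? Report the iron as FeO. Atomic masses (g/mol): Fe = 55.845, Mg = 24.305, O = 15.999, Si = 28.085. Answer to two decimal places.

25.43 wt%

Formula mass = 226.006 g/mol.
0.80 Fe → 0.8000 mol FeO per formula unit; M(FeO) = 71.844, so FeO mass = 57.475 g.
57.475/226.006 × 100 = 25.43 wt%.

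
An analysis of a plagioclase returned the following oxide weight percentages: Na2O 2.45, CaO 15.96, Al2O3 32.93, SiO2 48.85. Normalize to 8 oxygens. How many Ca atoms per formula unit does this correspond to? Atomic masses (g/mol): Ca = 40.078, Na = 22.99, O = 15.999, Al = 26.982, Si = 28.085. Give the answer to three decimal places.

Na2O (M=61.979): mol = 0.03953; Na = 0.07906, O = 0.03953.
CaO (M=56.077): mol = 0.28461; Ca = 0.28461, O = 0.28461.
Al2O3 (M=101.961): mol = 0.32297; Al = 0.64594, O = 0.96891.
SiO2 (M=60.083): mol = 0.81304; Si = 0.81304, O = 1.62608.
ΣO = 2.91913; factor = 8/ΣO = 2.74054.
Ca apfu = 0.28461 × 2.74054 = 0.780.

0.780 Ca apfu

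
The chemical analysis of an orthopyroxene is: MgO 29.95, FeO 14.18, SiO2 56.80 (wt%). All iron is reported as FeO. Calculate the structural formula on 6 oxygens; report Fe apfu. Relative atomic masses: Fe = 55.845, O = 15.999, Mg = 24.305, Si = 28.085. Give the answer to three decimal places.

MgO: 29.95/40.304 = 0.74310 mol → 0.74310 mol Mg, 0.74310 mol O.
FeO: 14.18/71.844 = 0.19737 mol → 0.19737 mol Fe, 0.19737 mol O.
SiO2: 56.80/60.083 = 0.94536 mol → 0.94536 mol Si, 1.89072 mol O.
Total oxygen = 2.83119 mol. Normalization factor = 6/2.83119 = 2.11925.
Fe per 6 O = 0.19737 × 2.11925 = 0.418.

0.418 Fe apfu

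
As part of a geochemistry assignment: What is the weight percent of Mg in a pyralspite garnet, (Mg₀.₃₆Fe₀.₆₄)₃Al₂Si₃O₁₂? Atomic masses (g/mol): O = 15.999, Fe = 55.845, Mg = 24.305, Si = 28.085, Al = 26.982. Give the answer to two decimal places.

5.66 weight percent

Molar mass of (Mg₀.₃₆Fe₀.₆₄)₃Al₂Si₃O₁₂: 1.08×24.305 + 1.92×55.845 + 2×26.982 + 3×28.085 + 12×15.999 = 463.679 g/mol.
Mass of Mg per formula unit: 1.08 × 24.305 = 26.249 g.
Weight fraction Mg = 26.249 / 463.679 = 0.0566.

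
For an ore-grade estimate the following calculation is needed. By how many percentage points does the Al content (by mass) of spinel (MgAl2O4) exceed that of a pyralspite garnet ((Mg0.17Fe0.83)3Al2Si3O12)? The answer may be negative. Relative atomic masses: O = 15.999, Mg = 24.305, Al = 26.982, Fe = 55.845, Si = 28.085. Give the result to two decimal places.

Al in MgAl2O4: molar mass 142.265 g/mol; 2×26.982 = 53.964 g → 37.93 wt%.
Al in (Mg0.17Fe0.83)3Al2Si3O12: molar mass 481.657 g/mol; 2×26.982 = 53.964 g → 11.20 wt%.
Difference = 37.93 − 11.20 = 26.73 percentage points.

26.73 percentage points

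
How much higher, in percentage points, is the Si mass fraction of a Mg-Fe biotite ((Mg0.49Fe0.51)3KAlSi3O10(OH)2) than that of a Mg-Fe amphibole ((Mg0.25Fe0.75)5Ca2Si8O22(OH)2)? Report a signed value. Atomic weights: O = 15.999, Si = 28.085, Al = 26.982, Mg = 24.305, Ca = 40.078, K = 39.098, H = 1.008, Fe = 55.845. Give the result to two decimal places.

First mineral: 84.255 g Si in 465.510 g formula = 18.10 wt% Si.
Second mineral: 224.680 g Si in 930.628 g formula = 24.14 wt% Si.
18.10% − 24.14% gives a difference of -6.04 percentage points.

-6.04 percentage points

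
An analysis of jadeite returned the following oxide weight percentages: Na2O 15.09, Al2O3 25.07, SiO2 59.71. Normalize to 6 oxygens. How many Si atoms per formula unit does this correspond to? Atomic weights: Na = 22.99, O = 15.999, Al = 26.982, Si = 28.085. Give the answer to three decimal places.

Na2O: 15.09/61.979 = 0.24347 mol → 0.48694 mol Na, 0.24347 mol O.
Al2O3: 25.07/101.961 = 0.24588 mol → 0.49176 mol Al, 0.73764 mol O.
SiO2: 59.71/60.083 = 0.99379 mol → 0.99379 mol Si, 1.98758 mol O.
Total oxygen = 2.96869 mol. Normalization factor = 6/2.96869 = 2.02109.
Si per 6 O = 0.99379 × 2.02109 = 2.009.

2.009 Si apfu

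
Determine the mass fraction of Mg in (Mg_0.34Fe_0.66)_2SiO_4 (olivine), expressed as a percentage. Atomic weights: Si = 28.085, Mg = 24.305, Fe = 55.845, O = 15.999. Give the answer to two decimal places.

9.06 weight percent

M((Mg_0.34Fe_0.66)_2SiO_4) = 182.324 g/mol.
Mg contributes 0.68 × 24.305 = 16.527 g per mole.
16.527/182.324 = 0.0906 → 9.06%.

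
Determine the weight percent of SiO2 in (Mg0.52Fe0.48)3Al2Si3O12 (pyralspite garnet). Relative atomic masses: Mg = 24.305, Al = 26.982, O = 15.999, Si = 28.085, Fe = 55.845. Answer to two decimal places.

40.19 wt%

M((Mg0.52Fe0.48)3Al2Si3O12) = 448.540 g/mol; M(SiO2) = 60.083 g/mol.
Moles SiO2 per formula unit = 3 Si ÷ 1 = 3.0000.
SiO2 fraction = (3.0000 × 60.083) / 448.540 = 180.249/448.540 = 0.4019.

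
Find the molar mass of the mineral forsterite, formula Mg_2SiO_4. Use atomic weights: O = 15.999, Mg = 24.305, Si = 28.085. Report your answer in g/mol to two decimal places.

The formula mass is the sum 2(24.305) + 1(28.085) + 4(15.999).

140.69 g/mol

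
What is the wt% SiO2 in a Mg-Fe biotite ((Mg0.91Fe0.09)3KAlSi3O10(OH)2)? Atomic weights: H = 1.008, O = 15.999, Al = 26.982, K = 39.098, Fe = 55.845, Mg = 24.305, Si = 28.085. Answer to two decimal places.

M((Mg0.91Fe0.09)3KAlSi3O10(OH)2) = 425.770 g/mol; M(SiO2) = 60.083 g/mol.
Moles SiO2 per formula unit = 3 Si ÷ 1 = 3.0000.
SiO2 fraction = (3.0000 × 60.083) / 425.770 = 180.249/425.770 = 0.4233.

42.33 wt%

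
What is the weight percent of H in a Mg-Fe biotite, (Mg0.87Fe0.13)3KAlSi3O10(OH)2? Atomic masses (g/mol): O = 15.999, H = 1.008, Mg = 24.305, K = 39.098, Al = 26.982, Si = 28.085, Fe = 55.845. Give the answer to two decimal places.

M((Mg0.87Fe0.13)3KAlSi3O10(OH)2) = 429.555 g/mol.
H contributes 2 × 1.008 = 2.016 g per mole.
2.016/429.555 = 0.0047 → 0.47%.

0.47 weight percent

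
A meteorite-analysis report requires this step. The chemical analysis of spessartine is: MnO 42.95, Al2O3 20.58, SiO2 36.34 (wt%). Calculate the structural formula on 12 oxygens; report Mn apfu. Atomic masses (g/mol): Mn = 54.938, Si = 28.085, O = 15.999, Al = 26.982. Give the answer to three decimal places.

3.002 Mn apfu

42.95 wt% MnO ÷ 70.937 g/mol = 0.60547 mol, giving 0.60547 Mn and 0.60547 O.
20.58 wt% Al2O3 ÷ 101.961 g/mol = 0.20184 mol, giving 0.40368 Al and 0.60552 O.
36.34 wt% SiO2 ÷ 60.083 g/mol = 0.60483 mol, giving 0.60483 Si and 1.20966 O.
Oxygen sums to 2.42065; scaling by 12/2.42065 = 4.95735 puts the formula on 12 O.
Mn: 0.60547 × 4.95735 = 3.002 atoms per formula unit.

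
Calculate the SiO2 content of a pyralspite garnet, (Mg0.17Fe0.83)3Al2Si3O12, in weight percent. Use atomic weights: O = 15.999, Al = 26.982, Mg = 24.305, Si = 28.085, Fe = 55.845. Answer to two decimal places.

37.42 wt%

Molar mass of (Mg0.17Fe0.83)3Al2Si3O12 = 0.51·24.305 + 2.49·55.845 + 2·26.982 + 3·28.085 + 12·15.999 = 481.657 g/mol.
Each formula unit contains 3 Si, equivalent to 3/1 = 3.0000 mol SiO2.
M(SiO2) = 1×28.085 + 2×15.999 = 60.083 g/mol.
Mass of SiO2 per formula unit = 3.0000 × 60.083 = 180.249 g.
SiO2 wt% = 180.249 / 481.657 × 100 = 37.42%.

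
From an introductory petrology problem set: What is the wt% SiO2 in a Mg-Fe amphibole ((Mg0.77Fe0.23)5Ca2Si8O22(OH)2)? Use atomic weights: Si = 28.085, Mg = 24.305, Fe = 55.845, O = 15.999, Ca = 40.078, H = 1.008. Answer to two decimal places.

Molar mass of (Mg0.77Fe0.23)5Ca2Si8O22(OH)2 = 3.85·24.305 + 1.15·55.845 + 2·40.078 + 8·28.085 + 24·15.999 + 2·1.008 = 848.624 g/mol.
Each formula unit contains 8 Si, equivalent to 8/1 = 8.0000 mol SiO2.
M(SiO2) = 1×28.085 + 2×15.999 = 60.083 g/mol.
Mass of SiO2 per formula unit = 8.0000 × 60.083 = 480.664 g.
SiO2 wt% = 480.664 / 848.624 × 100 = 56.64%.

56.64 wt%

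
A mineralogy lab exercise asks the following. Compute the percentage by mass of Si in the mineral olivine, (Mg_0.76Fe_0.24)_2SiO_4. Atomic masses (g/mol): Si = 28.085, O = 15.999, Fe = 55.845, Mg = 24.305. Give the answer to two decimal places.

M((Mg_0.76Fe_0.24)_2SiO_4) = 155.830 g/mol.
Si contributes 1 × 28.085 = 28.085 g per mole.
28.085/155.830 = 0.1802 → 18.02%.

18.02 weight percent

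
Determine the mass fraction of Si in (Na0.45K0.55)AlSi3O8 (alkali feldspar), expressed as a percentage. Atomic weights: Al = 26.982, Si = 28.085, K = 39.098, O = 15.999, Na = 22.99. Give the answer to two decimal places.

31.08 weight percent

Formula mass = 0.45·22.99 + 0.55·39.098 + 1·26.982 + 3·28.085 + 8·15.999 = 271.078 g/mol, of which 84.255 g is Si.
So Si makes up 84.255/271.078 = 0.3108 of the mass, i.e. 31.08%.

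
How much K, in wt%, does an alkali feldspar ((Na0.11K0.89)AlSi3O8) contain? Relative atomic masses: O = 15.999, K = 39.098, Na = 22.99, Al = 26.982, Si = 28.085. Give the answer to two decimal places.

12.58 wt%

Molar mass of (Na0.11K0.89)AlSi3O8: 0.11·22.99 + 0.89·39.098 + 1·26.982 + 3·28.085 + 8·15.999 = 276.555 g/mol.
Mass of K per formula unit: 0.89 × 39.098 = 34.797 g.
Weight fraction K = 34.797 / 276.555 = 0.1258.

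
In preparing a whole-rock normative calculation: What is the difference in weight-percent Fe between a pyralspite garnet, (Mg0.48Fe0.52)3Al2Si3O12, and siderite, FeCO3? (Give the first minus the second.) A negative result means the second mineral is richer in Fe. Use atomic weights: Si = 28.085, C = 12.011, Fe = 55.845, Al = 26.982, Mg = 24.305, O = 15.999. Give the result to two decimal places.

First mineral: 87.118 g Fe in 452.324 g formula = 19.26 wt% Fe.
Second mineral: 55.845 g Fe in 115.853 g formula = 48.20 wt% Fe.
19.26% − 48.20% gives a difference of -28.94 percentage points.

-28.94 percentage points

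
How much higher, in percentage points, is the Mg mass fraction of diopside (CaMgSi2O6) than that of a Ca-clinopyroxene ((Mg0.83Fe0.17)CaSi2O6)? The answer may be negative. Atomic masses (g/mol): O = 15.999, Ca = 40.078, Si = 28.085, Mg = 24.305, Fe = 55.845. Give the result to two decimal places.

2.13 percentage points

First mineral: 24.305 g Mg in 216.547 g formula = 11.22 wt% Mg.
Second mineral: 20.173 g Mg in 221.909 g formula = 9.09 wt% Mg.
11.22% − 9.09% gives a difference of 2.13 percentage points.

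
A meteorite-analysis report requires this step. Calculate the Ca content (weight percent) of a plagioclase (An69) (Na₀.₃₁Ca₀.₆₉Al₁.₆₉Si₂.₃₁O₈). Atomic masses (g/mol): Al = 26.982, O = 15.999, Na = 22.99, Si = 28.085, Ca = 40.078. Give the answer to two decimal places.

10.12 weight percent

Molar mass of Na₀.₃₁Ca₀.₆₉Al₁.₆₉Si₂.₃₁O₈: 0.31*22.99 + 0.69*40.078 + 1.69*26.982 + 2.31*28.085 + 8*15.999 = 273.249 g/mol.
Mass of Ca per formula unit: 0.69 × 40.078 = 27.654 g.
Weight fraction Ca = 27.654 / 273.249 = 0.1012.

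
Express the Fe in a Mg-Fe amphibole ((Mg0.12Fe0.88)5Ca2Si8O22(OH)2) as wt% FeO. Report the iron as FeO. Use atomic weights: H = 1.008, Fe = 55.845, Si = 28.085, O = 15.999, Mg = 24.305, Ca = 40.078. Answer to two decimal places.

Formula mass = 951.129 g/mol.
4.40 Fe → 4.4000 mol FeO per formula unit; M(FeO) = 71.844, so FeO mass = 316.114 g.
316.114/951.129 × 100 = 33.24 wt%.

33.24 wt%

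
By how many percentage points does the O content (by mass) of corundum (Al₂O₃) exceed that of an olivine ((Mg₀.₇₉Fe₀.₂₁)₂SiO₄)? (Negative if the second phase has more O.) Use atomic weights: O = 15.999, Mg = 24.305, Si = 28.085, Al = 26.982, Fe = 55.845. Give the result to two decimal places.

First mineral: 47.997 g O in 101.961 g formula = 47.07 wt% O.
Second mineral: 63.996 g O in 153.938 g formula = 41.57 wt% O.
47.07% − 41.57% gives a difference of 5.50 percentage points.

5.50 percentage points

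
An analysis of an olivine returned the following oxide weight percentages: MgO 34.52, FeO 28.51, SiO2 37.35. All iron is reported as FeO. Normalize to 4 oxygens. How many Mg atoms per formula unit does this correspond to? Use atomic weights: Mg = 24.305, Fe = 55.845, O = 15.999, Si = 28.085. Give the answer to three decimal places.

MgO: 34.52/40.304 = 0.85649 mol → 0.85649 mol Mg, 0.85649 mol O.
FeO: 28.51/71.844 = 0.39683 mol → 0.39683 mol Fe, 0.39683 mol O.
SiO2: 37.35/60.083 = 0.62164 mol → 0.62164 mol Si, 1.24328 mol O.
Total oxygen = 2.49660 mol. Normalization factor = 4/2.49660 = 1.60218.
Mg per 4 O = 0.85649 × 1.60218 = 1.372.

1.372 Mg apfu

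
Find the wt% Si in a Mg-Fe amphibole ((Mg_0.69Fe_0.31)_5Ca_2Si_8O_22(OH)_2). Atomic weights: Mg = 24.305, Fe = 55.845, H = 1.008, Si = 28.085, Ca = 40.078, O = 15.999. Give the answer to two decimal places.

Formula mass = 3.45·24.305 + 1.55·55.845 + 2·40.078 + 8·28.085 + 24·15.999 + 2·1.008 = 861.240 g/mol, of which 224.680 g is Si.
So Si makes up 224.680/861.240 = 0.2609 of the mass, i.e. 26.09%.

26.09 wt%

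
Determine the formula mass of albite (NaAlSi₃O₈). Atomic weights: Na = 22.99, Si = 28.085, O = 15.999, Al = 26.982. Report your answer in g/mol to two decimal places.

M = 1(22.99) + 1(26.982) + 3(28.085) + 8(15.999)

262.22 g/mol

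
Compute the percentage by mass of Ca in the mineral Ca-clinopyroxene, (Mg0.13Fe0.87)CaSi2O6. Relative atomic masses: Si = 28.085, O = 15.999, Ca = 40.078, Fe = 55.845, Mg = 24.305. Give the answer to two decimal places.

Formula mass = 0.13·24.305 + 0.87·55.845 + 1·40.078 + 2·28.085 + 6·15.999 = 243.987 g/mol, of which 40.078 g is Ca.
So Ca makes up 40.078/243.987 = 0.1643 of the mass, i.e. 16.43%.

16.43 weight percent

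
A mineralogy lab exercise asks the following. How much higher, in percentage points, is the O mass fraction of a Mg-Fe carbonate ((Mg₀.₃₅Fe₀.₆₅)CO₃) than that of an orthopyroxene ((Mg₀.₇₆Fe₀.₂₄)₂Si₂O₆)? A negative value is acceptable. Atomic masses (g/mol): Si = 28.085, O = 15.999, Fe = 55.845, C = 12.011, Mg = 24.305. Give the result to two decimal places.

O in (Mg₀.₃₅Fe₀.₆₅)CO₃: molar mass 104.814 g/mol; 3×15.999 = 47.997 g → 45.79 wt%.
O in (Mg₀.₇₆Fe₀.₂₄)₂Si₂O₆: molar mass 215.913 g/mol; 6×15.999 = 95.994 g → 44.46 wt%.
Difference = 45.79 − 44.46 = 1.33 percentage points.

1.33 percentage points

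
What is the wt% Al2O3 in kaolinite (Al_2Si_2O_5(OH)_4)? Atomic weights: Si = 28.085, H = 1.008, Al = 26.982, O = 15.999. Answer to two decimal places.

Molar mass of Al_2Si_2O_5(OH)_4 = 2×26.982 + 2×28.085 + 9×15.999 + 4×1.008 = 258.157 g/mol.
Each formula unit contains 2 Al, equivalent to 2/2 = 1.0000 mol Al2O3.
M(Al2O3) = 2×26.982 + 3×15.999 = 101.961 g/mol.
Mass of Al2O3 per formula unit = 1.0000 × 101.961 = 101.961 g.
Al2O3 wt% = 101.961 / 258.157 × 100 = 39.50%.

39.50 wt%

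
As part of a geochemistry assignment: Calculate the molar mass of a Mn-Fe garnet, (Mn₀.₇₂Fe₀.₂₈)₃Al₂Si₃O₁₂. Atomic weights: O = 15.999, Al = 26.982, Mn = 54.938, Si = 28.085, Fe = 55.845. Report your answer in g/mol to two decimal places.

495.78 g/mol

The formula mass is the sum 2.16(54.938) + 0.84(55.845) + 2(26.982) + 3(28.085) + 12(15.999).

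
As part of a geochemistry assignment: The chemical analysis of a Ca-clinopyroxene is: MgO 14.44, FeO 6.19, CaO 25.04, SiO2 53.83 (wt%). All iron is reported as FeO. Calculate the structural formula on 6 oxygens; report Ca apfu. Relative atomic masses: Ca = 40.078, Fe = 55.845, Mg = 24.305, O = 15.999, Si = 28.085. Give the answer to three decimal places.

MgO (M=40.304): mol = 0.35828; Mg = 0.35828, O = 0.35828.
FeO (M=71.844): mol = 0.08616; Fe = 0.08616, O = 0.08616.
CaO (M=56.077): mol = 0.44653; Ca = 0.44653, O = 0.44653.
SiO2 (M=60.083): mol = 0.89593; Si = 0.89593, O = 1.79186.
ΣO = 2.68283; factor = 6/ΣO = 2.23644.
Ca apfu = 0.44653 × 2.23644 = 0.999.

0.999 Ca apfu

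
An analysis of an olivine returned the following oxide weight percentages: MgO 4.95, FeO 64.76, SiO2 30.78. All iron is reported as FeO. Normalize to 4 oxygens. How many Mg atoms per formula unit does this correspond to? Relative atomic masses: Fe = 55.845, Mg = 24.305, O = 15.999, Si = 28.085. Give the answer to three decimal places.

0.240 Mg apfu

MgO (M=40.304): mol = 0.12282; Mg = 0.12282, O = 0.12282.
FeO (M=71.844): mol = 0.90140; Fe = 0.90140, O = 0.90140.
SiO2 (M=60.083): mol = 0.51229; Si = 0.51229, O = 1.02458.
ΣO = 2.04880; factor = 4/ΣO = 1.95236.
Mg apfu = 0.12282 × 1.95236 = 0.240.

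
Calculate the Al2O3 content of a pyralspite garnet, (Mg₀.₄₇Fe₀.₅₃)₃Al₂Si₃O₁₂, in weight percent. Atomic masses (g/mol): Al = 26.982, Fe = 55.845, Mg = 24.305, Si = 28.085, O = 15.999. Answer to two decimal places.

22.49 wt%

M((Mg₀.₄₇Fe₀.₅₃)₃Al₂Si₃O₁₂) = 453.271 g/mol; M(Al2O3) = 101.961 g/mol.
Moles Al2O3 per formula unit = 2 Al ÷ 2 = 1.0000.
Al2O3 fraction = (1.0000 × 101.961) / 453.271 = 101.961/453.271 = 0.2249.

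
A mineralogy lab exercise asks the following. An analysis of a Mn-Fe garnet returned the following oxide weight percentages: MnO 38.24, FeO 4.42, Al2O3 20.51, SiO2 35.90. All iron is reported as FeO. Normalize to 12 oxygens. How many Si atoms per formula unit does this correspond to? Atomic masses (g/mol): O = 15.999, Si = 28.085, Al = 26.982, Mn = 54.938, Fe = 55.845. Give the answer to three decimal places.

MnO: 38.24/70.937 = 0.53907 mol → 0.53907 mol Mn, 0.53907 mol O.
FeO: 4.42/71.844 = 0.06152 mol → 0.06152 mol Fe, 0.06152 mol O.
Al2O3: 20.51/101.961 = 0.20116 mol → 0.40232 mol Al, 0.60348 mol O.
SiO2: 35.90/60.083 = 0.59751 mol → 0.59751 mol Si, 1.19502 mol O.
Total oxygen = 2.39909 mol. Normalization factor = 12/2.39909 = 5.00190.
Si per 12 O = 0.59751 × 5.00190 = 2.989.

2.989 Si apfu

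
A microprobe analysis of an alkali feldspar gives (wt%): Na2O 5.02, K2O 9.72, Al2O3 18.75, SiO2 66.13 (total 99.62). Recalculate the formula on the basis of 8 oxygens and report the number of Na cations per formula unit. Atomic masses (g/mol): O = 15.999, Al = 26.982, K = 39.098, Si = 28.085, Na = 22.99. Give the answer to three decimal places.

0.441 Na apfu

5.02 wt% Na2O ÷ 61.979 g/mol = 0.08100 mol, giving 0.16200 Na and 0.08100 O.
9.72 wt% K2O ÷ 94.195 g/mol = 0.10319 mol, giving 0.20638 K and 0.10319 O.
18.75 wt% Al2O3 ÷ 101.961 g/mol = 0.18389 mol, giving 0.36778 Al and 0.55167 O.
66.13 wt% SiO2 ÷ 60.083 g/mol = 1.10064 mol, giving 1.10064 Si and 2.20128 O.
Oxygen sums to 2.93714; scaling by 8/2.93714 = 2.72374 puts the formula on 8 O.
Na: 0.16200 × 2.72374 = 0.441 atoms per formula unit.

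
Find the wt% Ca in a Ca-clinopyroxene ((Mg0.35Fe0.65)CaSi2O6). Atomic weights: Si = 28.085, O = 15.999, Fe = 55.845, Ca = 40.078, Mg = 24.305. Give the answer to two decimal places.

16.91 wt%

M((Mg0.35Fe0.65)CaSi2O6) = 237.048 g/mol.
Ca contributes 1 × 40.078 = 40.078 g per mole.
40.078/237.048 = 0.1691 → 16.91%.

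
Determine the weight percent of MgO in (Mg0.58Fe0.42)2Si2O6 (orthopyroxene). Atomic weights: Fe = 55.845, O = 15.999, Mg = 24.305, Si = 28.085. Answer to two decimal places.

M((Mg0.58Fe0.42)2Si2O6) = 227.268 g/mol; M(MgO) = 40.304 g/mol.
Moles MgO per formula unit = 1.16 Mg ÷ 1 = 1.1600.
MgO fraction = (1.1600 × 40.304) / 227.268 = 46.753/227.268 = 0.2057.

20.57 wt%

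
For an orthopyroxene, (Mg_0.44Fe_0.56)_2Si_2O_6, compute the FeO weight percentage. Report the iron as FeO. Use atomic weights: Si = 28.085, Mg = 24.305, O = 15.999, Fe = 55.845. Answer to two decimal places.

34.08 wt%

Formula mass = 236.099 g/mol.
1.12 Fe → 1.1200 mol FeO per formula unit; M(FeO) = 71.844, so FeO mass = 80.465 g.
80.465/236.099 × 100 = 34.08 wt%.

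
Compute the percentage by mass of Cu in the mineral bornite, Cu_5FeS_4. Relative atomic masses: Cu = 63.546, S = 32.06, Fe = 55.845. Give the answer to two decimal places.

63.32 mass %

Formula mass = 5×63.546 + 1×55.845 + 4×32.06 = 501.815 g/mol, of which 317.730 g is Cu.
So Cu makes up 317.730/501.815 = 0.6332 of the mass, i.e. 63.32%.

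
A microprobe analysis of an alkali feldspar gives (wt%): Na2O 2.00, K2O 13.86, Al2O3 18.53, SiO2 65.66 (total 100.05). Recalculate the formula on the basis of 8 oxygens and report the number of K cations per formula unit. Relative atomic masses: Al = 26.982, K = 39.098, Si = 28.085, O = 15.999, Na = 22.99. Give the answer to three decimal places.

0.809 K apfu

Na2O: 2.00/61.979 = 0.03227 mol → 0.06454 mol Na, 0.03227 mol O.
K2O: 13.86/94.195 = 0.14714 mol → 0.29428 mol K, 0.14714 mol O.
Al2O3: 18.53/101.961 = 0.18174 mol → 0.36348 mol Al, 0.54522 mol O.
SiO2: 65.66/60.083 = 1.09282 mol → 1.09282 mol Si, 2.18564 mol O.
Total oxygen = 2.91027 mol. Normalization factor = 8/2.91027 = 2.74889.
K per 8 O = 0.29428 × 2.74889 = 0.809.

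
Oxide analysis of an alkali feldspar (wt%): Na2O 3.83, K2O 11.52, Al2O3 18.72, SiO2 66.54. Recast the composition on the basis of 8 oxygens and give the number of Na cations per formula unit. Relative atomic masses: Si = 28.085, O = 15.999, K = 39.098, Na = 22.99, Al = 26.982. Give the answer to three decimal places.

3.83 wt% Na2O ÷ 61.979 g/mol = 0.06180 mol, giving 0.12360 Na and 0.06180 O.
11.52 wt% K2O ÷ 94.195 g/mol = 0.12230 mol, giving 0.24460 K and 0.12230 O.
18.72 wt% Al2O3 ÷ 101.961 g/mol = 0.18360 mol, giving 0.36720 Al and 0.55080 O.
66.54 wt% SiO2 ÷ 60.083 g/mol = 1.10747 mol, giving 1.10747 Si and 2.21494 O.
Oxygen sums to 2.94984; scaling by 8/2.94984 = 2.71201 puts the formula on 8 O.
Na: 0.12360 × 2.71201 = 0.335 atoms per formula unit.

0.335 Na apfu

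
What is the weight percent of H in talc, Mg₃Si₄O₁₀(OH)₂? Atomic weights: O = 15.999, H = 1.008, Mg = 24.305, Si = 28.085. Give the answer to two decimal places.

0.53 wt%

Molar mass of Mg₃Si₄O₁₀(OH)₂: 3·24.305 + 4·28.085 + 12·15.999 + 2·1.008 = 379.259 g/mol.
Mass of H per formula unit: 2 × 1.008 = 2.016 g.
Weight fraction H = 2.016 / 379.259 = 0.0053.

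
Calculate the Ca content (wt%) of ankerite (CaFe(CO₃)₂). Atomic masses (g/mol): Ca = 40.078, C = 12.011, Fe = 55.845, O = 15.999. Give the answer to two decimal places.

18.56 wt%

Formula mass = 1*40.078 + 1*55.845 + 2*12.011 + 6*15.999 = 215.939 g/mol, of which 40.078 g is Ca.
So Ca makes up 40.078/215.939 = 0.1856 of the mass, i.e. 18.56%.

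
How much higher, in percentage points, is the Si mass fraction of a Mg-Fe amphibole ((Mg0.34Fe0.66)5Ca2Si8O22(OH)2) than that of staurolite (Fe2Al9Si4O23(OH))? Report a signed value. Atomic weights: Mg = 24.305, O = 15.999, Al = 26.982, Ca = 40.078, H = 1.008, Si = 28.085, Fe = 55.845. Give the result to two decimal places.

11.33 percentage points

Si in (Mg0.34Fe0.66)5Ca2Si8O22(OH)2: molar mass 916.435 g/mol; 8×28.085 = 224.680 g → 24.52 wt%.
Si in Fe2Al9Si4O23(OH): molar mass 851.852 g/mol; 4×28.085 = 112.340 g → 13.19 wt%.
Difference = 24.52 − 13.19 = 11.33 percentage points.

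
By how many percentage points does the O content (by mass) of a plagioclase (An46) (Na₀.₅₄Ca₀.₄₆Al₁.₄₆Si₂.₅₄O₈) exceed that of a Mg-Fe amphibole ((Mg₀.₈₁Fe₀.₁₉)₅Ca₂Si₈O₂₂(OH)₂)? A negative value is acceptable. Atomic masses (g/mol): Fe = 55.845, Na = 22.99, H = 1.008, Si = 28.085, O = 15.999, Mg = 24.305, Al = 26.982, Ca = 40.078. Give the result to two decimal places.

1.89 percentage points

M(Na₀.₅₄Ca₀.₄₆Al₁.₄₆Si₂.₅₄O₈) = 269.572 g/mol, so wt% O = 127.992/269.572 × 100 = 47.48%.
M((Mg₀.₈₁Fe₀.₁₉)₅Ca₂Si₈O₂₂(OH)₂) = 842.316 g/mol, so wt% O = 383.976/842.316 × 100 = 45.59%.
47.48 − 45.59 = 1.89 pp.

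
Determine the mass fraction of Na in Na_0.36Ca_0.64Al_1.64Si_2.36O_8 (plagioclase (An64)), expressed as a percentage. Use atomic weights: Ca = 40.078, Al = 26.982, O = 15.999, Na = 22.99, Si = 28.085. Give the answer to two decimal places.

3.04 wt%

M(Na_0.36Ca_0.64Al_1.64Si_2.36O_8) = 272.449 g/mol.
Na contributes 0.36 × 22.99 = 8.276 g per mole.
8.276/272.449 = 0.0304 → 3.04%.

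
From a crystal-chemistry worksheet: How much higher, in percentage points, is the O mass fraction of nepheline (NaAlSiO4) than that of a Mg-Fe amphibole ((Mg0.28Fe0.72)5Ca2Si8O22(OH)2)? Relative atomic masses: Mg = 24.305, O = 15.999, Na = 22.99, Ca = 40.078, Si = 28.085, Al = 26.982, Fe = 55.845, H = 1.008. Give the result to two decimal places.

M(NaAlSiO4) = 142.053 g/mol, so wt% O = 63.996/142.053 × 100 = 45.05%.
M((Mg0.28Fe0.72)5Ca2Si8O22(OH)2) = 925.897 g/mol, so wt% O = 383.976/925.897 × 100 = 41.47%.
45.05 − 41.47 = 3.58 pp.

3.58 percentage points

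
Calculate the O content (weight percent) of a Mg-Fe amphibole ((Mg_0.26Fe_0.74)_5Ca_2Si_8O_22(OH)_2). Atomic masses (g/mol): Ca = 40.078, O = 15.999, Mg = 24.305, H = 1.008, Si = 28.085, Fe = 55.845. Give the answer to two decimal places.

41.33 weight percent

M((Mg_0.26Fe_0.74)_5Ca_2Si_8O_22(OH)_2) = 929.051 g/mol.
O contributes 24 × 15.999 = 383.976 g per mole.
383.976/929.051 = 0.4133 → 41.33%.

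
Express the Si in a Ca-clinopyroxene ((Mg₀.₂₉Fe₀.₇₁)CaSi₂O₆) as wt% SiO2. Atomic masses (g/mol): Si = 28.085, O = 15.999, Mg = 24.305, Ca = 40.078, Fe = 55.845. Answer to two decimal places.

50.29 wt%

M((Mg₀.₂₉Fe₀.₇₁)CaSi₂O₆) = 238.940 g/mol; M(SiO2) = 60.083 g/mol.
Moles SiO2 per formula unit = 2 Si ÷ 1 = 2.0000.
SiO2 fraction = (2.0000 × 60.083) / 238.940 = 120.166/238.940 = 0.5029.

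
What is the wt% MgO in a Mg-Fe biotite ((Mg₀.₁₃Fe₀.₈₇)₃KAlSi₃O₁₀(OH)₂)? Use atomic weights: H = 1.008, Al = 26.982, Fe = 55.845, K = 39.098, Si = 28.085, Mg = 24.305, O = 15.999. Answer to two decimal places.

3.15 wt%

Molar mass of (Mg₀.₁₃Fe₀.₈₇)₃KAlSi₃O₁₀(OH)₂ = 0.39·24.305 + 2.61·55.845 + 1·39.098 + 1·26.982 + 3·28.085 + 12·15.999 + 2·1.008 = 499.573 g/mol.
Each formula unit contains 0.39 Mg, equivalent to 0.39/1 = 0.3900 mol MgO.
M(MgO) = 1×24.305 + 1×15.999 = 40.304 g/mol.
Mass of MgO per formula unit = 0.3900 × 40.304 = 15.719 g.
MgO wt% = 15.719 / 499.573 × 100 = 3.15%.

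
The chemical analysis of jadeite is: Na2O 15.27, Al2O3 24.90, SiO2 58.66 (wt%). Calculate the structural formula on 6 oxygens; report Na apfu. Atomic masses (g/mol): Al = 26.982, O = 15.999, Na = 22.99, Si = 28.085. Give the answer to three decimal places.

Na2O: 15.27/61.979 = 0.24637 mol → 0.49274 mol Na, 0.24637 mol O.
Al2O3: 24.90/101.961 = 0.24421 mol → 0.48842 mol Al, 0.73263 mol O.
SiO2: 58.66/60.083 = 0.97632 mol → 0.97632 mol Si, 1.95264 mol O.
Total oxygen = 2.93164 mol. Normalization factor = 6/2.93164 = 2.04664.
Na per 6 O = 0.49274 × 2.04664 = 1.008.

1.008 Na apfu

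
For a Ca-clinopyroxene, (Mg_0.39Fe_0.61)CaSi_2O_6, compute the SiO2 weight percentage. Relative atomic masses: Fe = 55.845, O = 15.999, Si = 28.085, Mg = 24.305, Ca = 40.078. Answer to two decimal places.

50.96 wt%

Molar mass of (Mg_0.39Fe_0.61)CaSi_2O_6 = 0.39*24.305 + 0.61*55.845 + 1*40.078 + 2*28.085 + 6*15.999 = 235.786 g/mol.
Each formula unit contains 2 Si, equivalent to 2/1 = 2.0000 mol SiO2.
M(SiO2) = 1×28.085 + 2×15.999 = 60.083 g/mol.
Mass of SiO2 per formula unit = 2.0000 × 60.083 = 120.166 g.
SiO2 wt% = 120.166 / 235.786 × 100 = 50.96%.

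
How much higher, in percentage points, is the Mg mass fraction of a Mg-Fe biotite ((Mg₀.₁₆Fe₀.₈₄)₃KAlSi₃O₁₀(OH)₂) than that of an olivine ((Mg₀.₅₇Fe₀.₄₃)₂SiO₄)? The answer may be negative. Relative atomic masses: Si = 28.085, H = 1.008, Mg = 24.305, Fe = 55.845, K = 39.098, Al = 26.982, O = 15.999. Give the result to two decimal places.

-14.16 percentage points

First mineral: 11.666 g Mg in 496.735 g formula = 2.35 wt% Mg.
Second mineral: 27.708 g Mg in 167.815 g formula = 16.51 wt% Mg.
2.35% − 16.51% gives a difference of -14.16 percentage points.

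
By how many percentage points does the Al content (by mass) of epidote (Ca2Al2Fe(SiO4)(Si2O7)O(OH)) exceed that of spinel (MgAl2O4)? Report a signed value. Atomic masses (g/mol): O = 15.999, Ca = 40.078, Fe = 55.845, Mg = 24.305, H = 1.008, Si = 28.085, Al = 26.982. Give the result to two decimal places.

-26.76 percentage points

M(Ca2Al2Fe(SiO4)(Si2O7)O(OH)) = 483.215 g/mol, so wt% Al = 53.964/483.215 × 100 = 11.17%.
M(MgAl2O4) = 142.265 g/mol, so wt% Al = 53.964/142.265 × 100 = 37.93%.
11.17 − 37.93 = -26.76 pp.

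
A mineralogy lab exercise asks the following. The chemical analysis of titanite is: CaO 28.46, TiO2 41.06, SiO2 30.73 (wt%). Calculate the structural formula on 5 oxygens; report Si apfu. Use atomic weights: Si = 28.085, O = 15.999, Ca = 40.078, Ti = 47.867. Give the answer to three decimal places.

0.999 Si apfu

28.46 wt% CaO ÷ 56.077 g/mol = 0.50752 mol, giving 0.50752 Ca and 0.50752 O.
41.06 wt% TiO2 ÷ 79.865 g/mol = 0.51412 mol, giving 0.51412 Ti and 1.02824 O.
30.73 wt% SiO2 ÷ 60.083 g/mol = 0.51146 mol, giving 0.51146 Si and 1.02292 O.
Oxygen sums to 2.55868; scaling by 5/2.55868 = 1.95413 puts the formula on 5 O.
Si: 0.51146 × 1.95413 = 0.999 atoms per formula unit.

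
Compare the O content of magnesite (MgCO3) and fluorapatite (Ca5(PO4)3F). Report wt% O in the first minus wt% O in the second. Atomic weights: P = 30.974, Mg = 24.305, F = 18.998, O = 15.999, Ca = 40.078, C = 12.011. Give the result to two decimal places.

O in MgCO3: molar mass 84.313 g/mol; 3×15.999 = 47.997 g → 56.93 wt%.
O in Ca5(PO4)3F: molar mass 504.298 g/mol; 12×15.999 = 191.988 g → 38.07 wt%.
Difference = 56.93 − 38.07 = 18.86 percentage points.

18.86 percentage points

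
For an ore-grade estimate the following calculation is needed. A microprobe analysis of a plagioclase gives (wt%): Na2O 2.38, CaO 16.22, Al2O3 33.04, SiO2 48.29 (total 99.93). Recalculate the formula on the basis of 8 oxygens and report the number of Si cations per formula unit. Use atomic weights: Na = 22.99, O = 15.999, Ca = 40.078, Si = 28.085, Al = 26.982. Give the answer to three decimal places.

Na2O: 2.38/61.979 = 0.03840 mol → 0.07680 mol Na, 0.03840 mol O.
CaO: 16.22/56.077 = 0.28925 mol → 0.28925 mol Ca, 0.28925 mol O.
Al2O3: 33.04/101.961 = 0.32405 mol → 0.64810 mol Al, 0.97215 mol O.
SiO2: 48.29/60.083 = 0.80372 mol → 0.80372 mol Si, 1.60744 mol O.
Total oxygen = 2.90724 mol. Normalization factor = 8/2.90724 = 2.75175.
Si per 8 O = 0.80372 × 2.75175 = 2.212.

2.212 Si apfu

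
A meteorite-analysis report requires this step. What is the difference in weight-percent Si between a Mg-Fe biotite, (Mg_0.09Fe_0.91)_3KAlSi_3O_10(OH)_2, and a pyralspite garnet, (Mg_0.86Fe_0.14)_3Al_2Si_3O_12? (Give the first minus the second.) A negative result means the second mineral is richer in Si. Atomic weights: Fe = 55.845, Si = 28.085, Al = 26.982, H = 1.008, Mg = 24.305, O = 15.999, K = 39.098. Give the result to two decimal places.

M((Mg_0.09Fe_0.91)_3KAlSi_3O_10(OH)_2) = 503.358 g/mol, so wt% Si = 84.255/503.358 × 100 = 16.74%.
M((Mg_0.86Fe_0.14)_3Al_2Si_3O_12) = 416.369 g/mol, so wt% Si = 84.255/416.369 × 100 = 20.24%.
16.74 − 20.24 = -3.50 pp.

-3.50 percentage points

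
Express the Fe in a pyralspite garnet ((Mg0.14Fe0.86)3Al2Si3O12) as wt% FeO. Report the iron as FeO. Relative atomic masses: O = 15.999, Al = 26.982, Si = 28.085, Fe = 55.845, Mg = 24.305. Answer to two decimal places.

Formula mass = 484.495 g/mol.
2.58 Fe → 2.5800 mol FeO per formula unit; M(FeO) = 71.844, so FeO mass = 185.358 g.
185.358/484.495 × 100 = 38.26 wt%.

38.26 wt%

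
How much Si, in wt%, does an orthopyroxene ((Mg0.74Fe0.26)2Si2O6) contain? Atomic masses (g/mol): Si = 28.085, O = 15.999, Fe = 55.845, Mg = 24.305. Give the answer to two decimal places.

25.86 wt%

Formula mass = 1.48*24.305 + 0.52*55.845 + 2*28.085 + 6*15.999 = 217.175 g/mol, of which 56.170 g is Si.
So Si makes up 56.170/217.175 = 0.2586 of the mass, i.e. 25.86%.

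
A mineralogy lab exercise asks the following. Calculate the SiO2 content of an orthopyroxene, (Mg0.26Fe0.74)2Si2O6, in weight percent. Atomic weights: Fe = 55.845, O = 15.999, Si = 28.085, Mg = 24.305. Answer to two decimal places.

M((Mg0.26Fe0.74)2Si2O6) = 247.453 g/mol; M(SiO2) = 60.083 g/mol.
Moles SiO2 per formula unit = 2 Si ÷ 1 = 2.0000.
SiO2 fraction = (2.0000 × 60.083) / 247.453 = 120.166/247.453 = 0.4856.

48.56 wt%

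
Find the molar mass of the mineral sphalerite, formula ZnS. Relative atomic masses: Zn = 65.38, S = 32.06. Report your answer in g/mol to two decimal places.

The formula mass is the sum 1×65.38 + 1×32.06.

97.44 g/mol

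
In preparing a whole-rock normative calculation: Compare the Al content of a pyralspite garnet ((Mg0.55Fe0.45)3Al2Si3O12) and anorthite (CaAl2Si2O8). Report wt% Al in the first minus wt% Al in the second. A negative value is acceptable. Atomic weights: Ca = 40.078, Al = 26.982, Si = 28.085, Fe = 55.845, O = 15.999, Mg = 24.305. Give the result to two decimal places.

-7.29 percentage points

First mineral: 53.964 g Al in 445.701 g formula = 12.11 wt% Al.
Second mineral: 53.964 g Al in 278.204 g formula = 19.40 wt% Al.
12.11% − 19.40% gives a difference of -7.29 percentage points.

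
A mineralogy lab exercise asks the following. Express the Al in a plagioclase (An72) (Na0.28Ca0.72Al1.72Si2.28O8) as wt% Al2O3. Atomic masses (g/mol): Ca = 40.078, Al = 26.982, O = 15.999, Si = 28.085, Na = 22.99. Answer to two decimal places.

32.03 wt%

Molar mass of Na0.28Ca0.72Al1.72Si2.28O8 = 0.28·22.99 + 0.72·40.078 + 1.72·26.982 + 2.28·28.085 + 8·15.999 = 273.728 g/mol.
Each formula unit contains 1.72 Al, equivalent to 1.72/2 = 0.8600 mol Al2O3.
M(Al2O3) = 2×26.982 + 3×15.999 = 101.961 g/mol.
Mass of Al2O3 per formula unit = 0.8600 × 101.961 = 87.686 g.
Al2O3 wt% = 87.686 / 273.728 × 100 = 32.03%.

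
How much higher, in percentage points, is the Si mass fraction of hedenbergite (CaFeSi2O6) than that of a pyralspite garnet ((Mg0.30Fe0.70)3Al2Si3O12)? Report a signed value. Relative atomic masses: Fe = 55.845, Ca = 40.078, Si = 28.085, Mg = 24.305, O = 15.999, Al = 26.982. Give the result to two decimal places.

4.69 percentage points

Si in CaFeSi2O6: molar mass 248.087 g/mol; 2×28.085 = 56.170 g → 22.64 wt%.
Si in (Mg0.30Fe0.70)3Al2Si3O12: molar mass 469.356 g/mol; 3×28.085 = 84.255 g → 17.95 wt%.
Difference = 22.64 − 17.95 = 4.69 percentage points.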